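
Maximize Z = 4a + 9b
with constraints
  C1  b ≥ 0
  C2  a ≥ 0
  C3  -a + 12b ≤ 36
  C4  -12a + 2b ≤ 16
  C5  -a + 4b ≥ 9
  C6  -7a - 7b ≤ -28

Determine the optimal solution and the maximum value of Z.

Vertices and Z = 4a + 9b:
  (9/2, 27/8) → Z = 387/8
  (12/13, 40/13) → Z = 408/13
  (7/5, 13/5) → Z = 29

a = 9/2, b = 27/8, maximum Z = 387/8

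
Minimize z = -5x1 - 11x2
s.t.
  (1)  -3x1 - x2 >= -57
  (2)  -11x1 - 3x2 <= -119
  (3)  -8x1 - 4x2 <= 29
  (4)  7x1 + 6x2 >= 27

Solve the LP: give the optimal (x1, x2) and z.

Feasible corners and z = -5x1 - 11x2:
  (-26, 135) → z = -1355
  (315/11, -318/11) → z = 1923/11
  (211/15, -536/45) → z = 2731/45

The binding constraints are -3x1 - x2 = -57 and -11x1 - 3x2 = -119.
Solving simultaneously gives x1 = -26, x2 = 135.

x1 = -26, x2 = 135, minimum z = -1355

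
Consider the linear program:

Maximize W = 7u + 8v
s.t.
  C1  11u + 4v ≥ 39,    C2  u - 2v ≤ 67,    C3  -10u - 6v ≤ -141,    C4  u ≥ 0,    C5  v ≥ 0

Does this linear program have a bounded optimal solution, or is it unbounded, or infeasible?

unbounded

From the feasible point (67, 0), moving in the direction (0, 1) keeps every constraint satisfied while W increases without bound.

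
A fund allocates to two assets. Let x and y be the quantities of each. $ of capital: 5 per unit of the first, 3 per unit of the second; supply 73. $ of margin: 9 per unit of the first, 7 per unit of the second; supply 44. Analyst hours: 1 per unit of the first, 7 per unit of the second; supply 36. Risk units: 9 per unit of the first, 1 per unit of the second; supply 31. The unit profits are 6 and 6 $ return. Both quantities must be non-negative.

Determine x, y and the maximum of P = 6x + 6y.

The binding constraints are 9x + 7y = 44 and x + 7y = 36.
Solving simultaneously gives x = 1, y = 5.

x = 1, y = 5, maximum P = 36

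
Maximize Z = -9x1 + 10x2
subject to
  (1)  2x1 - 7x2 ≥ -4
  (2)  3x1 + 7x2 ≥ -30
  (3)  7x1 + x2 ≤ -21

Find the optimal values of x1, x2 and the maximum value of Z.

x1 = -34/5, x2 = -48/35, maximum Z = 1662/35

Corner points and Z = -9x1 + 10x2:
  (-34/5, -48/35) → Z = 1662/35
  (-151/51, -14/51) → Z = 1219/51
  (-117/46, -147/46) → Z = -417/46

The optimum lies where 2x1 - 7x2 = -4 and 3x1 + 7x2 = -30.
Solving simultaneously gives x1 = -34/5, x2 = -48/35.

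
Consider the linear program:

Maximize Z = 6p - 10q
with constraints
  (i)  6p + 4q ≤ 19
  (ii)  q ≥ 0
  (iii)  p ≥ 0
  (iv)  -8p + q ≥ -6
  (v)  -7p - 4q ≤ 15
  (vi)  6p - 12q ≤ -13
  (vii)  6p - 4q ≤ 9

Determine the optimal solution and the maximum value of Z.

Extreme points and Z = 6p - 10q:
  (0, 19/4) → Z = -95/2
  (43/38, 58/19) → Z = -451/19
  (0, 13/12) → Z = -65/6
  (17/18, 14/9) → Z = -89/9

p = 17/18, q = 14/9, maximum Z = -89/9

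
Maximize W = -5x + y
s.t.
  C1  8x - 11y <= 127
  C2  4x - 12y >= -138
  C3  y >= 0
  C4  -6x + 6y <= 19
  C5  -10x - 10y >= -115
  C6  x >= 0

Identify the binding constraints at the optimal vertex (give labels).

C4 and C6

Corner points and W = -5x + y:
  (23/2, 0) → W = -115/2
  (0, 0) → W = 0
  (25/6, 22/3) → W = -27/2
  (0, 19/6) → W = 19/6

The maximum is at (0, 19/6). Substituting into each constraint, equality holds for C4 and C6; the remaining constraints have slack.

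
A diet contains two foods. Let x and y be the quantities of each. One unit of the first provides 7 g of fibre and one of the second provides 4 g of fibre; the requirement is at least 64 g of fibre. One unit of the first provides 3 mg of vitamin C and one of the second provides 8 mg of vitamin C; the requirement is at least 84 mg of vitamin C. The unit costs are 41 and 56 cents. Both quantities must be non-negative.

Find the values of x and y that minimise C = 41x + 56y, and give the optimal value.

Extreme points and C = 41x + 56y:
  (0, 16) → C = 896
  (28, 0) → C = 1148
  (4, 9) → C = 668
The feasible region is unbounded (it extends along (0, 1), (1, 0)), but C strictly increases along every unbounded feasible direction, so there is no improving ray and the minimum is attained at a vertex.

The binding constraints are 7x + 4y = 64 and 3x + 8y = 84.
Solving simultaneously gives x = 4, y = 9.

x = 4, y = 9, minimum C = 668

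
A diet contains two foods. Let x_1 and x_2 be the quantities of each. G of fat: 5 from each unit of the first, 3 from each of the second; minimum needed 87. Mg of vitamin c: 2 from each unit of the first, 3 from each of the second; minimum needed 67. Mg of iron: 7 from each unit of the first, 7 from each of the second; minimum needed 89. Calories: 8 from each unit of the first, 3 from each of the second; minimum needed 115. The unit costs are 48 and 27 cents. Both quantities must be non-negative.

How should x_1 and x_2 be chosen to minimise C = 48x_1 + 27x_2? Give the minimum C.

The feasible region is unbounded (it extends along (0, 1), (1, 0)), but C strictly increases along every unbounded feasible direction, so there is no improving ray and the minimum is attained at a vertex.

The optimum lies where 2x_1 + 3x_2 = 67 and 8x_1 + 3x_2 = 115.
Solving simultaneously gives x_1 = 8, x_2 = 17.

x_1 = 8, x_2 = 17, minimum C = 843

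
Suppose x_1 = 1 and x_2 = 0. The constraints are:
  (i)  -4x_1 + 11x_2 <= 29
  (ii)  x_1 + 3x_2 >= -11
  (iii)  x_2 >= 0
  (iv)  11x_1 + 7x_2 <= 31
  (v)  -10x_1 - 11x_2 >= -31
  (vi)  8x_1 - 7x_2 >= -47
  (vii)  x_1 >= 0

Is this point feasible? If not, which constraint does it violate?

feasible

(i): -4 ≤ 29 ✓
(ii): 1 ≥ -11 ✓
(iii): 0 ≥ 0 ✓
(iv): 11 ≤ 31 ✓
(v): -10 ≥ -31 ✓
(vi): 8 ≥ -47 ✓
(vii): 1 ≥ 0 ✓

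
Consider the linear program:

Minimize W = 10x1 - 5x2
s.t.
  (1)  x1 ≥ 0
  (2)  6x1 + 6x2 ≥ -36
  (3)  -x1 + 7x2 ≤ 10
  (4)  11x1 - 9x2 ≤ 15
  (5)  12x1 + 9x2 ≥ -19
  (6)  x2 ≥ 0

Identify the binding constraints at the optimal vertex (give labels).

Feasible corners and W = 10x1 - 5x2:
  (0, 10/7) → W = -50/7
  (0, 0) → W = 0
  (195/68, 125/68) → W = 1325/68
  (15/11, 0) → W = 150/11

The minimum is at (0, 10/7). Substituting into each constraint, equality holds for (1) and (3); the remaining constraints have slack.

(1) and (3)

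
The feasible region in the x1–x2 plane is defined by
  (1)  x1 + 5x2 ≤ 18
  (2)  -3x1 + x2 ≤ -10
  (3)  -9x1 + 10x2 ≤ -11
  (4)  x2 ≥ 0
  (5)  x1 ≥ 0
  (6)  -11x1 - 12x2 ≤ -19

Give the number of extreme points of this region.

4

Pairwise boundary intersections that survive every other constraint:
  (47/11, 151/55)
  (18, 0)
  (89/21, 19/7)
  (10/3, 0)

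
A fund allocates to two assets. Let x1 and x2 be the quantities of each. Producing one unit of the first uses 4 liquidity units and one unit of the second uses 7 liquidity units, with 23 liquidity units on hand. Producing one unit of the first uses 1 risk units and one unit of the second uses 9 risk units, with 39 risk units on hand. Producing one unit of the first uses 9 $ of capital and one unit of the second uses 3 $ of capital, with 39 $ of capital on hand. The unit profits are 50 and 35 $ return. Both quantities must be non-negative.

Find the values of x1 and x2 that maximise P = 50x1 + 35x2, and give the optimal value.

Vertices and P = 50x1 + 35x2:
  (0, 0) → P = 0
  (0, 23/7) → P = 115
  (13/3, 0) → P = 650/3
  (4, 1) → P = 235

The optimum lies where 4x1 + 7x2 = 23 and 9x1 + 3x2 = 39.
Solving simultaneously gives x1 = 4, x2 = 1.

x1 = 4, x2 = 1, maximum P = 235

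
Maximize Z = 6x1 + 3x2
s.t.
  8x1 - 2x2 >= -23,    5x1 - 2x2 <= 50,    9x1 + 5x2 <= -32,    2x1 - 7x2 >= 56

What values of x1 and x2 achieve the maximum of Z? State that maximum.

x1 = 186/43, x2 = -610/43, maximum Z = -714/43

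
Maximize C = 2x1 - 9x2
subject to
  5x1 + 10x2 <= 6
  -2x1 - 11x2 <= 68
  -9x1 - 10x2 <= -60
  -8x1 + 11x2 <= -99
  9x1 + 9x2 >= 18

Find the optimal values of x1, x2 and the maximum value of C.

x1 = 746/35, x2 = -352/35, maximum C = 932/7

Feasible corners and C = 2x1 - 9x2:
  (746/35, -352/35) → C = 932/7
  (27/2, -123/20) → C = 1647/20
  (1340/79, -732/79) → C = 9268/79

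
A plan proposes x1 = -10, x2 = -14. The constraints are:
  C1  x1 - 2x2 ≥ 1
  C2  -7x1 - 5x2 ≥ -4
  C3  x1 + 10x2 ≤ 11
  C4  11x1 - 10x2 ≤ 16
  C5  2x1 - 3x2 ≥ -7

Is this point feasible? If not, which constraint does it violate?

not feasible — violates C4

Constraint C4: 11x1 - 10x2 = 30, which is not ≤ 16. All other constraints are satisfied.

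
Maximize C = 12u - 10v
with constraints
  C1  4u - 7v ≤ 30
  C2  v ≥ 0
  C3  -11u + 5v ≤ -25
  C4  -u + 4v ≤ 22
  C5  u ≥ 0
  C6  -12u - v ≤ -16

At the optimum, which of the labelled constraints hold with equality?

Vertices and C = 12u - 10v:
  (15/2, 0) → C = 90
  (274/9, 118/9) → C = 2108/9
  (25/11, 0) → C = 300/11
  (70/13, 89/13) → C = -50/13

The maximum is at (274/9, 118/9). Substituting into each constraint, equality holds for C1 and C4; the remaining constraints have slack.

C1 and C4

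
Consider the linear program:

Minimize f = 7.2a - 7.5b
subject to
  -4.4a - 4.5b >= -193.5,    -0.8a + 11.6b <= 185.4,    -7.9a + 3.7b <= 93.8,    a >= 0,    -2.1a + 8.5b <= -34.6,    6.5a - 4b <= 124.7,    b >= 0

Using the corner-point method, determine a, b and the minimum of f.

The optimum lies where -2.1a + 8.5b = -34.6 and b = 0.
Solving simultaneously gives a = 346/21, b = 0.

a = 346/21, b = 0, minimum f = 4152/35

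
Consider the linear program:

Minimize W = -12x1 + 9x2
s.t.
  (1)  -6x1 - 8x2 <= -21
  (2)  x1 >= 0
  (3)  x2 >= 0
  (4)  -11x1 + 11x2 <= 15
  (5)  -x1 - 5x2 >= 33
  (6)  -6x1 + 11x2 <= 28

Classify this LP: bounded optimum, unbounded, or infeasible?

infeasible

The boundaries -6x1 - 8x2 = -21 and x2 = 0 meet at (7/2, 0), but that point violates -x1 - 5x2 ≥ 33. Every candidate vertex is excluded by some other constraint, so the feasible region is empty.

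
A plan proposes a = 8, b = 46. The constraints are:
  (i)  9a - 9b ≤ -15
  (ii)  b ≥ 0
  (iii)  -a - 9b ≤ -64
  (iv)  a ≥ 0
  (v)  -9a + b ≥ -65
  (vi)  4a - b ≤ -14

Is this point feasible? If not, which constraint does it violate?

(i): -342 ≤ -15 ✓
(ii): 46 ≥ 0 ✓
(iii): -422 ≤ -64 ✓
(iv): 8 ≥ 0 ✓
(v): -26 ≥ -65 ✓
(vi): -14 ≤ -14 ✓

feasible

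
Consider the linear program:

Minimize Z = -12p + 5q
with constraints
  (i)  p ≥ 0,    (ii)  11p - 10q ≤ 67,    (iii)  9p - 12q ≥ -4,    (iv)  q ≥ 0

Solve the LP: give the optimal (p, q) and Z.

Feasible corners and Z = -12p + 5q:
  (0, 1/3) → Z = 5/3
  (0, 0) → Z = 0
  (422/21, 647/42) → Z = -6893/42
  (67/11, 0) → Z = -804/11

The optimum lies where 11p - 10q = 67 and 9p - 12q = -4.
Solving simultaneously gives p = 422/21, q = 647/42.

p = 422/21, q = 647/42, minimum Z = -6893/42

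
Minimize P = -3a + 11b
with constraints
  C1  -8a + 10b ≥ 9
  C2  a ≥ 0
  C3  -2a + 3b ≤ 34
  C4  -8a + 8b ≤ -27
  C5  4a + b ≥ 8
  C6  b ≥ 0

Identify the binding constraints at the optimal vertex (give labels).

Vertices and P = -3a + 11b:
  (313/4, 127/2) → P = 1855/4
  (171/8, 18) → P = 1071/8
  (353/8, 163/4) → P = 2527/8

The minimum is at (171/8, 18). Substituting into each constraint, equality holds for C1 and C4; the remaining constraints have slack.

C1 and C4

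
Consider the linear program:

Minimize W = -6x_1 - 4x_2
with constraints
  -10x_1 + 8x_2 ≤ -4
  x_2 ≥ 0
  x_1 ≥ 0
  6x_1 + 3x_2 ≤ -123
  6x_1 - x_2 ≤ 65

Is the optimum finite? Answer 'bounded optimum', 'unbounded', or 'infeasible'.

infeasible

The boundaries -10x_1 + 8x_2 = -4 and x_2 = 0 meet at (2/5, 0), but that point violates 6x_1 + 3x_2 ≤ -123. Every candidate vertex is excluded by some other constraint, so the feasible region is empty.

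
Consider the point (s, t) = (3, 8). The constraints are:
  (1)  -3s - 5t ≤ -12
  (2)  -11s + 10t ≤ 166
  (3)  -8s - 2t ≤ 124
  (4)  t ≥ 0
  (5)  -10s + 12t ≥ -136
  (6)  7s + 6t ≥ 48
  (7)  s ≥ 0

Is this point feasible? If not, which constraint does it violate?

(1): -49 ≤ -12 ✓
(2): 47 ≤ 166 ✓
(3): -40 ≤ 124 ✓
(4): 8 ≥ 0 ✓
(5): 66 ≥ -136 ✓
(6): 69 ≥ 48 ✓
(7): 3 ≥ 0 ✓

feasible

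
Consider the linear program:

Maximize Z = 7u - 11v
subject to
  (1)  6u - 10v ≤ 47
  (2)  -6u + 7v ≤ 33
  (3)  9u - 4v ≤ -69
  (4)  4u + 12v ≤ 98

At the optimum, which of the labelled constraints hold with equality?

Vertices and Z = 7u - 11v:
  (-659/18, -80/3) → Z = 667/18
  (-439/33, -279/22) → Z = 3061/66
  (-9, -3) → Z = -30

The maximum is at (-439/33, -279/22). Substituting into each constraint, equality holds for (1) and (3); the remaining constraints have slack.

(1) and (3)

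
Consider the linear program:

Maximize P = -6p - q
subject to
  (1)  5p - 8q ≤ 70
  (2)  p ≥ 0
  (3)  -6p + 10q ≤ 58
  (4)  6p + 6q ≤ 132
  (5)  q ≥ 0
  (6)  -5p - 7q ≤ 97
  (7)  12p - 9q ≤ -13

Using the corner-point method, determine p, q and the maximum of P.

Feasible corners and P = -6p - q:
  (0, 29/5) → P = -29/5
  (0, 13/9) → P = -13/9
  (196/33, 103/11) → P = -45

At the optimal vertex, p = 0 and 12p - 9q = -13.
Solving simultaneously gives p = 0, q = 13/9.

p = 0, q = 13/9, maximum P = -13/9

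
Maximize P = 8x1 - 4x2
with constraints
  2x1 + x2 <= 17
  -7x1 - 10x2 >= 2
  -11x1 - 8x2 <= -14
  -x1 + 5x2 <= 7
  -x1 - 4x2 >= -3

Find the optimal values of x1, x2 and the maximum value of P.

x1 = 122/5, x2 = -159/5, maximum P = 1612/5

Corner points and P = 8x1 - 4x2:
  (172/13, -123/13) → P = 1868/13
  (122/5, -159/5) → P = 1612/5
  (26/9, -20/9) → P = 32

The binding constraints are 2x1 + x2 = 17 and -11x1 - 8x2 = -14.
Solving simultaneously gives x1 = 122/5, x2 = -159/5.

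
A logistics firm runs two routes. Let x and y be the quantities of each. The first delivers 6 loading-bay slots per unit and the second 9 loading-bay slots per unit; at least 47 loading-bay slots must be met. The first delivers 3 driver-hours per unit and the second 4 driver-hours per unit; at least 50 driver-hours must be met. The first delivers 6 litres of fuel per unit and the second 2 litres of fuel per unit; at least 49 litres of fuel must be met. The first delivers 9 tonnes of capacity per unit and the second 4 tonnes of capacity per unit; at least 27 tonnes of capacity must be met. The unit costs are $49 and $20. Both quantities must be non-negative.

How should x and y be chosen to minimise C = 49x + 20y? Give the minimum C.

x = 16/3, y = 17/2, minimum C = 1294/3

Vertices and C = 49x + 20y:
  (0, 49/2) → C = 490
  (50/3, 0) → C = 2450/3
  (16/3, 17/2) → C = 1294/3
The feasible region is unbounded (it extends along (0, 1), (1, 0)), but C strictly increases along every unbounded feasible direction, so there is no improving ray and the minimum is attained at a vertex.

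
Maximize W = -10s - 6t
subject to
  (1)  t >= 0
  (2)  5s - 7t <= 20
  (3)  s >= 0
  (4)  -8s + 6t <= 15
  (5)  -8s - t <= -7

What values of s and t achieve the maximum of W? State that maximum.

s = 7/8, t = 0, maximum W = -35/4

Extreme points and W = -10s - 6t:
  (4, 0) → W = -40
  (7/8, 0) → W = -35/4
  (27/56, 22/7) → W = -663/28
The feasible region is unbounded (it extends along (3, 4), (7, 5)), but W strictly decreases along every unbounded feasible direction, so there is no improving ray and the maximum is attained at a vertex.

At the optimal vertex, t = 0 and -8s - t = -7.
Solving simultaneously gives s = 7/8, t = 0.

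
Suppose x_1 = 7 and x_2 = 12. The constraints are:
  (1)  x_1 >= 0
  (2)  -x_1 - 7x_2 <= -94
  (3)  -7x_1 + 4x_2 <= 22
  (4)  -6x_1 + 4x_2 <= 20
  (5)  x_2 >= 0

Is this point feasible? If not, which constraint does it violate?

not feasible — violates (2)

Constraint (2): -x_1 - 7x_2 = -91, which is not ≤ -94. All other constraints are satisfied.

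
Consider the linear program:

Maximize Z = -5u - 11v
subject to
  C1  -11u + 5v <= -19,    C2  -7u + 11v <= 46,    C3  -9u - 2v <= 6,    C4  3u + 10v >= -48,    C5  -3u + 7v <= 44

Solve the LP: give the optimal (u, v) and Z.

u = 3/7, v = -69/14, maximum Z = 729/14

Vertices and Z = -5u - 11v:
  (439/86, 639/86) → Z = -4612/43
  (8/67, -237/67) → Z = 2567/67
  (81/8, 85/8) → Z = -335/2
  (3/7, -69/14) → Z = 729/14
The feasible region is unbounded (it extends along (10, -3), (7, 3)), but Z strictly decreases along every unbounded feasible direction, so there is no improving ray and the maximum is attained at a vertex.

At the optimal vertex, -9u - 2v = 6 and 3u + 10v = -48.
Solving simultaneously gives u = 3/7, v = -69/14.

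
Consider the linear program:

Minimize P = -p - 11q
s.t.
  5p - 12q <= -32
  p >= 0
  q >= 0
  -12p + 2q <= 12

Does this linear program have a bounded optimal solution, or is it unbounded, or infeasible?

From the feasible point (0, 8/3), moving in the direction (2, 12) keeps every constraint satisfied while P decreases without bound.

unbounded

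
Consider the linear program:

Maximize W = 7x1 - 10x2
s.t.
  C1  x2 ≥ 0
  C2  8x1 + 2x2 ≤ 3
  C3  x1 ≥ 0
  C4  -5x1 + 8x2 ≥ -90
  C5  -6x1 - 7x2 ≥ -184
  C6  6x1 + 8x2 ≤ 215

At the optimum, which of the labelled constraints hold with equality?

C1 and C2

Vertices and W = 7x1 - 10x2:
  (3/8, 0) → W = 21/8
  (0, 0) → W = 0
  (0, 3/2) → W = -15

The maximum is at (3/8, 0). Substituting into each constraint, equality holds for C1 and C2; the remaining constraints have slack.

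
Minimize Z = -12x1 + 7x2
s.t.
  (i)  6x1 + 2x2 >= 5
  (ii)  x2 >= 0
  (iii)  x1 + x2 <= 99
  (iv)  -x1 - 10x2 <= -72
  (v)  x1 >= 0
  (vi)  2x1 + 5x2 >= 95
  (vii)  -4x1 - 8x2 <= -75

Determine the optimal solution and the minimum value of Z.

x1 = 99, x2 = 0, minimum Z = -1188

At the optimal vertex, x2 = 0 and x1 + x2 = 99.
Solving simultaneously gives x1 = 99, x2 = 0.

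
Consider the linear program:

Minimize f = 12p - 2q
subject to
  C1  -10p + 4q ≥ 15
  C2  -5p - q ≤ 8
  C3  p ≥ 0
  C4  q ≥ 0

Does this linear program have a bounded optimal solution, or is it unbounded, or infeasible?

From the feasible point (0, 15/4), moving in the direction (0, 1) keeps every constraint satisfied while f decreases without bound.

unbounded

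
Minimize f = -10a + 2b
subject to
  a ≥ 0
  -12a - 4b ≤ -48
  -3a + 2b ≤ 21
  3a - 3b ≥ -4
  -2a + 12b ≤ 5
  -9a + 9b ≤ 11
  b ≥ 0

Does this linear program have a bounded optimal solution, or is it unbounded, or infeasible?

From the feasible point (139/38, 39/38), moving in the direction (12, 2) keeps every constraint satisfied while f decreases without bound.

unbounded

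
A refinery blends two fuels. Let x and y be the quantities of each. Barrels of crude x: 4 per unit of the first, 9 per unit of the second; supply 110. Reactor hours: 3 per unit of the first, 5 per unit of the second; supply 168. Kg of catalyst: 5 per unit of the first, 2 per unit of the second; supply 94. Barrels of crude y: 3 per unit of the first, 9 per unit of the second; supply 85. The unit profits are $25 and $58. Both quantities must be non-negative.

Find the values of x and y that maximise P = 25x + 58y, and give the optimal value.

Extreme points and P = 25x + 58y:
  (0, 0) → P = 0
  (0, 85/9) → P = 4930/9
  (94/5, 0) → P = 470
  (52/3, 11/3) → P = 646

At the optimal vertex, 5x + 2y = 94 and 3x + 9y = 85.
Solving simultaneously gives x = 52/3, y = 11/3.

x = 52/3, y = 11/3, maximum P = 646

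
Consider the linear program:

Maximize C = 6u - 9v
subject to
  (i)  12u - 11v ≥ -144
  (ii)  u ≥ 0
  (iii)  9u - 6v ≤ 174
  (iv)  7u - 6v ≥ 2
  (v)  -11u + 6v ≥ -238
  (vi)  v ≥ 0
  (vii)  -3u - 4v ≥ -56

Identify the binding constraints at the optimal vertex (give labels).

Vertices and C = 6u - 9v:
  (2/7, 0) → C = 12/7
  (172/23, 193/23) → C = -705/23
  (56/3, 0) → C = 112

The maximum is at (56/3, 0). Substituting into each constraint, equality holds for (vi) and (vii); the remaining constraints have slack.

(vi) and (vii)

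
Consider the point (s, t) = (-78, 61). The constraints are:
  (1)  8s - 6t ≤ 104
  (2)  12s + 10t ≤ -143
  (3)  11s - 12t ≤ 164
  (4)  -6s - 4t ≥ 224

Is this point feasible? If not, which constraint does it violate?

feasible

(1): -990 ≤ 104 ✓
(2): -326 ≤ -143 ✓
(3): -1590 ≤ 164 ✓
(4): 224 ≥ 224 ✓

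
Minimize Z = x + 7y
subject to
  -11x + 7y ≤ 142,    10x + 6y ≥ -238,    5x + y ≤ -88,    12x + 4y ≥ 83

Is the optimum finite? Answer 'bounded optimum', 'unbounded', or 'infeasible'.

The boundaries -11x + 7y = 142 and 10x + 6y = -238 meet at (-1259/68, -599/68), but that point violates 12x + 4y ≥ 83. Every candidate vertex is excluded by some other constraint, so the feasible region is empty.

infeasible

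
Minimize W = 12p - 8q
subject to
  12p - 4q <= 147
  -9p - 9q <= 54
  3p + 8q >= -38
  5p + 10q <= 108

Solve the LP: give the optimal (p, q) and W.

Extreme points and W = 12p - 8q:
  (256/27, -299/36) → W = 1622/9
  (951/70, 561/140) → W = 4584/35
  (-2, -4) → W = 8
  (-168/5, 138/5) → W = -624

p = -168/5, q = 138/5, minimum W = -624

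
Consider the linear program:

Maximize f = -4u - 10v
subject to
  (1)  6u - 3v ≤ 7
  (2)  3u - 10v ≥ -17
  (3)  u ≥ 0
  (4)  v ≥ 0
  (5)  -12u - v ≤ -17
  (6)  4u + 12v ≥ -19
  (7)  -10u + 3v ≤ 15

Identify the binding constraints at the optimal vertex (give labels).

Corner points and f = -4u - 10v:
  (121/51, 41/17) → f = -1714/51
  (29/21, 3/7) → f = -206/21
  (51/41, 85/41) → f = -1054/41

The maximum is at (29/21, 3/7). Substituting into each constraint, equality holds for (1) and (5); the remaining constraints have slack.

(1) and (5)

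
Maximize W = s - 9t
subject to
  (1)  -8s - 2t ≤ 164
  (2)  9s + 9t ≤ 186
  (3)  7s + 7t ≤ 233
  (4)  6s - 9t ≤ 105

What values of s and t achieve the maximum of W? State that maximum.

Vertices and W = s - 9t:
  (-308/9, 494/9) → W = -4754/9
  (-211/14, -152/7) → W = 2525/14
  (97/5, 19/15) → W = 8

The optimum lies where -8s - 2t = 164 and 6s - 9t = 105.
Solving simultaneously gives s = -211/14, t = -152/7.

s = -211/14, t = -152/7, maximum W = 2525/14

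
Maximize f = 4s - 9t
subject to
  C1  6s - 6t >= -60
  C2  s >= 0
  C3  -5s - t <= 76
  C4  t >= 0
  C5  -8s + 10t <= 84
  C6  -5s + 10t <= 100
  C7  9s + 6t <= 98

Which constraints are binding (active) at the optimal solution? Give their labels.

Corner points and f = 4s - 9t:
  (0, 0) → f = 0
  (0, 42/5) → f = -378/5
  (98/9, 0) → f = 392/9
  (238/69, 770/69) → f = -5978/69

The maximum is at (98/9, 0). Substituting into each constraint, equality holds for C4 and C7; the remaining constraints have slack.

C4 and C7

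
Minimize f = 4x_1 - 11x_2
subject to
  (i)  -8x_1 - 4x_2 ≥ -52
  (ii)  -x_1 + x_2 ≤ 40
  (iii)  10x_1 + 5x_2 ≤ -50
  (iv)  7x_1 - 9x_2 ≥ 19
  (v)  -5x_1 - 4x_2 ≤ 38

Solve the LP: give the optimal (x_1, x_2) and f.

x_1 = -71/25, x_2 = -108/25, minimum f = 904/25

Vertices and f = 4x_1 - 11x_2:
  (-71/25, -108/25) → f = 904/25
  (-2/3, -26/3) → f = 278/3
  (-266/73, -361/73) → f = 2907/73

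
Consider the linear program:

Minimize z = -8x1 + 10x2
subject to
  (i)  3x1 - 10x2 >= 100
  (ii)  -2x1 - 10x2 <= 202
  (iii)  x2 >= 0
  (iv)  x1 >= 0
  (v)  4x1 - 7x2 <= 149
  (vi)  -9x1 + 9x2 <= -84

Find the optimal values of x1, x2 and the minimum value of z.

x1 = 790/19, x2 = 47/19, minimum z = -5850/19

Vertices and z = -8x1 + 10x2:
  (100/3, 0) → z = -800/3
  (790/19, 47/19) → z = -5850/19
  (149/4, 0) → z = -298

The binding constraints are 3x1 - 10x2 = 100 and 4x1 - 7x2 = 149.
Solving simultaneously gives x1 = 790/19, x2 = 47/19.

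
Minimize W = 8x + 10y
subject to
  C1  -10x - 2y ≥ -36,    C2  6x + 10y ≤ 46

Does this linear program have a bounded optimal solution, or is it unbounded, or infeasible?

unbounded

From the feasible point (67/22, 61/22), moving in the direction (-10, 6) keeps every constraint satisfied while W decreases without bound.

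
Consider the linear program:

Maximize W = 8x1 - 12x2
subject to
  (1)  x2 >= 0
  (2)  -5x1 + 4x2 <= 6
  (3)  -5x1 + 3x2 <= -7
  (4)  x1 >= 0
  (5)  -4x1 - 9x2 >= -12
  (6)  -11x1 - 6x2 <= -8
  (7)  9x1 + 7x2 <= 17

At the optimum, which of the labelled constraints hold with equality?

(1) and (7)

Extreme points and W = 8x1 - 12x2:
  (7/5, 0) → W = 56/5
  (17/9, 0) → W = 136/9
  (50/31, 11/31) → W = 268/31

The maximum is at (17/9, 0). Substituting into each constraint, equality holds for (1) and (7); the remaining constraints have slack.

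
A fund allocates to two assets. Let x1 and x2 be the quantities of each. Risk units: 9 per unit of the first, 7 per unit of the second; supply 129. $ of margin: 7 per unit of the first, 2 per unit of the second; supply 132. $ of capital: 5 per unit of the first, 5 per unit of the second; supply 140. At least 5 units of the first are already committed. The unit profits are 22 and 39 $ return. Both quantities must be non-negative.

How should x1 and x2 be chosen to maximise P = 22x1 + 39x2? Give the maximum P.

Extreme points and P = 22x1 + 39x2:
  (43/3, 0) → P = 946/3
  (5, 0) → P = 110
  (5, 12) → P = 578

At the optimal vertex, 9x1 + 7x2 = 129 and x1 = 5.
Solving simultaneously gives x1 = 5, x2 = 12.

x1 = 5, x2 = 12, maximum P = 578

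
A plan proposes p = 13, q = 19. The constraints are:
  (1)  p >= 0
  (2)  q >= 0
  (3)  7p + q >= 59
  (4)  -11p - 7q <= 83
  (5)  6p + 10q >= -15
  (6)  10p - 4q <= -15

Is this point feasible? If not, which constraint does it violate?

not feasible — violates (6)

Constraint (6): 10p - 4q = 54, which is not ≤ -15. All other constraints are satisfied.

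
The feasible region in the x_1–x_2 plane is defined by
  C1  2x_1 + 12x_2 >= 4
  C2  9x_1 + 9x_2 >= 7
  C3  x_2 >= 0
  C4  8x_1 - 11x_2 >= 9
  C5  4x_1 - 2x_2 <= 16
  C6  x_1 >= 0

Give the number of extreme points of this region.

The feasible vertices (each the meet of two boundaries and inside every other half-plane) are:
  (2, 0)
  (76/59, 7/59)
  (4, 0)
  (79/14, 23/7)

4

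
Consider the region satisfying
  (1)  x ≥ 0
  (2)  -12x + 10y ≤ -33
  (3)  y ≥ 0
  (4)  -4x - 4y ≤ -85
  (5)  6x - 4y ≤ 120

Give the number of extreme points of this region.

Pairwise boundary intersections that survive every other constraint:
  (491/44, 111/11)
  (89, 207/2)
  (41/2, 3/4)

3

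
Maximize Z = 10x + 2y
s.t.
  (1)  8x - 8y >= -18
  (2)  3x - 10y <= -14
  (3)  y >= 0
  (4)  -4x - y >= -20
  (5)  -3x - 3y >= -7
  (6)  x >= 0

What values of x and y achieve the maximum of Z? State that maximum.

x = 28/39, y = 21/13, maximum Z = 406/39

Vertices and Z = 10x + 2y:
  (1/24, 55/24) → Z = 5
  (0, 9/4) → Z = 9/2
  (28/39, 21/13) → Z = 406/39
  (0, 7/5) → Z = 14/5

At the optimal vertex, 3x - 10y = -14 and -3x - 3y = -7.
Solving simultaneously gives x = 28/39, y = 21/13.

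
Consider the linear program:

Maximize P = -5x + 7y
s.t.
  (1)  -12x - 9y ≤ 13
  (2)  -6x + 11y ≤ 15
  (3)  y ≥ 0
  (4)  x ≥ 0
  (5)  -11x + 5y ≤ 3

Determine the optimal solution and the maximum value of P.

Corner points and P = -5x + 7y:
  (6/13, 21/13) → P = 9
  (0, 0) → P = 0
  (0, 3/5) → P = 21/5
The feasible region is unbounded (it extends along (11, 6), (1, 0)), but P strictly decreases along every unbounded feasible direction, so there is no improving ray and the maximum is attained at a vertex.

The binding constraints are -6x + 11y = 15 and -11x + 5y = 3.
Solving simultaneously gives x = 6/13, y = 21/13.

x = 6/13, y = 21/13, maximum P = 9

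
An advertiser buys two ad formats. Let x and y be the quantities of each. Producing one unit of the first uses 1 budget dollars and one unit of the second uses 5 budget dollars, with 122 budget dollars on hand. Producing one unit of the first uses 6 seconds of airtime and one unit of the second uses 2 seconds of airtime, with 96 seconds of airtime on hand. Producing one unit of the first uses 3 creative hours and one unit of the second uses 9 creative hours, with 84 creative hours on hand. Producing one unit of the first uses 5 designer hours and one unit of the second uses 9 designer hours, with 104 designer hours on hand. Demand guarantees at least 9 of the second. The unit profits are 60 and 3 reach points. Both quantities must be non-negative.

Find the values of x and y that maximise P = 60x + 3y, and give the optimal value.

x = 1, y = 9, maximum P = 87

Vertices and P = 60x + 3y:
  (0, 28/3) → P = 28
  (0, 9) → P = 27
  (1, 9) → P = 87

The binding constraints are 3x + 9y = 84 and y = 9.
Solving simultaneously gives x = 1, y = 9.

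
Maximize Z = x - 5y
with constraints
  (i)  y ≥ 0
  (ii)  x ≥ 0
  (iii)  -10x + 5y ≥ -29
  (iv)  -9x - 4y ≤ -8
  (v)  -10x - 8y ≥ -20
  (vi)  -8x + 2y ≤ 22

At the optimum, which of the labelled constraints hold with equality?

(i) and (v)

Feasible corners and Z = x - 5y:
  (8/9, 0) → Z = 8/9
  (2, 0) → Z = 2
  (0, 2) → Z = -10
  (0, 5/2) → Z = -25/2

The maximum is at (2, 0). Substituting into each constraint, equality holds for (i) and (v); the remaining constraints have slack.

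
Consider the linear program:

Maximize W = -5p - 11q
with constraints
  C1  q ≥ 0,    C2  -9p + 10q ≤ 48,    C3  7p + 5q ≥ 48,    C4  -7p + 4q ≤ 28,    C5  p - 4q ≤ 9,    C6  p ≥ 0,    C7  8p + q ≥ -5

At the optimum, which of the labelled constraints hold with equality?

Feasible corners and W = -5p - 11q:
  (48/7, 0) → W = -240/7
  (9, 0) → W = -45
  (48/23, 768/115) → W = -9648/115
The feasible region is unbounded (it extends along (10, 9), (4, 1)), but W strictly decreases along every unbounded feasible direction, so there is no improving ray and the maximum is attained at a vertex.

The maximum is at (48/7, 0). Substituting into each constraint, equality holds for C1 and C3; the remaining constraints have slack.

C1 and C3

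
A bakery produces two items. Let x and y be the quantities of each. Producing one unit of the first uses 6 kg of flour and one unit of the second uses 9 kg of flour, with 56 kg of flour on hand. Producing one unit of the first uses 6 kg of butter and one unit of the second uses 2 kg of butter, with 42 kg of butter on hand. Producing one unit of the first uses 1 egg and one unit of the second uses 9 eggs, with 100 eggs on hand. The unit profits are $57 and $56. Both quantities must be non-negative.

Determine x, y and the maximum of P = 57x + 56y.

x = 19/3, y = 2, maximum P = 473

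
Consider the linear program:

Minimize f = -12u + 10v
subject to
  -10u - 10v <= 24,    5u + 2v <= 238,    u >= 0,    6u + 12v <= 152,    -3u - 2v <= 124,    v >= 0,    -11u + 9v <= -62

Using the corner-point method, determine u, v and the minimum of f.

Feasible corners and f = -12u + 10v:
  (76/3, 0) → f = -304
  (352/31, 650/93) → f = -6172/93
  (62/11, 0) → f = -744/11

The optimum lies where 6u + 12v = 152 and v = 0.
Solving simultaneously gives u = 76/3, v = 0.

u = 76/3, v = 0, minimum f = -304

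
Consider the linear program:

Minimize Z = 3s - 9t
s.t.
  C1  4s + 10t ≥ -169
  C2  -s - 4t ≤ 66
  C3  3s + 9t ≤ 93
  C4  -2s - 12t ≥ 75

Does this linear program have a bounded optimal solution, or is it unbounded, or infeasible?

bounded optimum

Corner points and Z = 3s - 9t:
  (-8/3, -95/6) → Z = 269/2
  (-639/14, 19/14) → Z = -1044/7
  (322, -97) → Z = 1839
  (199/2, -137/6) → Z = 504
The feasible region has finitely many vertices and no improving ray; the minimum is -1044/7 at (-639/14, 19/14).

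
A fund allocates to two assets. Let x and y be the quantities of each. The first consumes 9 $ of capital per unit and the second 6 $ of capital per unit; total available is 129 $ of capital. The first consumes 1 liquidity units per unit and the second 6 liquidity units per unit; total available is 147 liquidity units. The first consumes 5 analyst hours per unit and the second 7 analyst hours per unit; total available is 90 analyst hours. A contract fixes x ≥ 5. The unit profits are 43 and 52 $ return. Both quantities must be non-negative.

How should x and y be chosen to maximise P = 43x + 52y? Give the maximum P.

Feasible corners and P = 43x + 52y:
  (43/3, 0) → P = 1849/3
  (5, 0) → P = 215
  (11, 5) → P = 733
  (5, 65/7) → P = 4885/7

x = 11, y = 5, maximum P = 733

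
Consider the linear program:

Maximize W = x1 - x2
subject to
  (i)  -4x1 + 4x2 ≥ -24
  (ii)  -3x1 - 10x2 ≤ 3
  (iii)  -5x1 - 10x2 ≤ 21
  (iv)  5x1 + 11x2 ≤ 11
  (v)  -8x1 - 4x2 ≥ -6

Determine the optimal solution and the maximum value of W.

x1 = 18/17, x2 = -21/34, maximum W = 57/34

Feasible corners and W = x1 - x2:
  (-9, 12/5) → W = -57/5
  (18/17, -21/34) → W = 57/34
  (-341/5, 32) → W = -501/5
  (11/34, 29/34) → W = -9/17

The binding constraints are -3x1 - 10x2 = 3 and -8x1 - 4x2 = -6.
Solving simultaneously gives x1 = 18/17, x2 = -21/34.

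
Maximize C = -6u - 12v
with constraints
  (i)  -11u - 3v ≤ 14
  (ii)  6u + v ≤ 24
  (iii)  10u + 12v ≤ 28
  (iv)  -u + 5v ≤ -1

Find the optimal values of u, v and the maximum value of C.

u = 86/7, v = -348/7, maximum C = 3660/7

Extreme points and C = -6u - 12v:
  (86/7, -348/7) → C = 3660/7
  (-67/58, -25/58) → C = 351/29
  (130/31, -36/31) → C = -348/31
  (76/31, 9/31) → C = -564/31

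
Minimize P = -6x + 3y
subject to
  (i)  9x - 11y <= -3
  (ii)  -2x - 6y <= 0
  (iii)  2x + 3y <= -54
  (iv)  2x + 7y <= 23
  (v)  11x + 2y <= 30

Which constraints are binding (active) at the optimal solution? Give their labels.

(ii) and (iii)

Extreme points and P = -6x + 3y:
  (-54, 18) → P = 378
  (-69, 23) → P = 483
  (-447/8, 77/4) → P = 393

The minimum is at (-54, 18). Substituting into each constraint, equality holds for (ii) and (iii); the remaining constraints have slack.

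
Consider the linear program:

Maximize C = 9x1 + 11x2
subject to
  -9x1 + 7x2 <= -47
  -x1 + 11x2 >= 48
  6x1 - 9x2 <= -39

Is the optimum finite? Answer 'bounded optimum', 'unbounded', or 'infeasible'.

From the feasible point (232/13, 211/13), moving in the direction (9, 6) keeps every constraint satisfied while C increases without bound.

unbounded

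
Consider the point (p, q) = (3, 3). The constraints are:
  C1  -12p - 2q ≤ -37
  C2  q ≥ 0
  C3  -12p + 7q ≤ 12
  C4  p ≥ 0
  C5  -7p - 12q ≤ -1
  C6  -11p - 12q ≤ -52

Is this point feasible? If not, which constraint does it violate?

C1: -42 ≤ -37 ✓
C2: 3 ≥ 0 ✓
C3: -15 ≤ 12 ✓
C4: 3 ≥ 0 ✓
C5: -57 ≤ -1 ✓
C6: -69 ≤ -52 ✓

feasible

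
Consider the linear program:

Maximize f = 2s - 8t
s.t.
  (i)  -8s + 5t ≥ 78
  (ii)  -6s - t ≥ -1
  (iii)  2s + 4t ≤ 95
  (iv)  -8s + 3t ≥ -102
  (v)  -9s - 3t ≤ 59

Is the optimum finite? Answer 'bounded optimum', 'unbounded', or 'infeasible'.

bounded optimum

Feasible corners and f = 2s - 8t:
  (-73/38, 238/19) → f = -1977/19
  (-23/3, 10/3) → f = -42
  (-91/22, 284/11) → f = -2363/11
  (-521/30, 973/30) → f = -1471/5
The feasible region has finitely many vertices and no improving ray; the maximum is -42 at (-23/3, 10/3).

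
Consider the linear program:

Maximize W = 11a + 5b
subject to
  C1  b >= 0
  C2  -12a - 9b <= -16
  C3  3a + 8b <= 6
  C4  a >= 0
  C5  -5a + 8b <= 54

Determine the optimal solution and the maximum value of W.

a = 2, b = 0, maximum W = 22

Vertices and W = 11a + 5b:
  (4/3, 0) → W = 44/3
  (2, 0) → W = 22
  (74/69, 8/23) → W = 934/69

The optimum lies where b = 0 and 3a + 8b = 6.
Solving simultaneously gives a = 2, b = 0.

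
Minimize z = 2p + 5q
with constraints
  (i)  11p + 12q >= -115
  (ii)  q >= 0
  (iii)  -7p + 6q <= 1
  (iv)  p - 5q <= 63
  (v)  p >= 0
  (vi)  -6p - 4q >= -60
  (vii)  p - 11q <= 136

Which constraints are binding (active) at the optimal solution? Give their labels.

Corner points and z = 2p + 5q:
  (0, 0) → z = 0
  (10, 0) → z = 20
  (0, 1/6) → z = 5/6
  (89/16, 213/32) → z = 1421/32

The minimum is at (0, 0). Substituting into each constraint, equality holds for (ii) and (v); the remaining constraints have slack.

(ii) and (v)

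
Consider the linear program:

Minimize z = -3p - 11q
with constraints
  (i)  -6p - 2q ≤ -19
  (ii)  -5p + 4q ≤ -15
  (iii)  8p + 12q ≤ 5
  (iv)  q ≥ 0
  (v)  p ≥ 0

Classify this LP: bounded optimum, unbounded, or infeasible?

infeasible

The boundaries -6p - 2q = -19 and -5p + 4q = -15 meet at (53/17, 5/34), but that point violates 8p + 12q ≤ 5. Every candidate vertex is excluded by some other constraint, so the feasible region is empty.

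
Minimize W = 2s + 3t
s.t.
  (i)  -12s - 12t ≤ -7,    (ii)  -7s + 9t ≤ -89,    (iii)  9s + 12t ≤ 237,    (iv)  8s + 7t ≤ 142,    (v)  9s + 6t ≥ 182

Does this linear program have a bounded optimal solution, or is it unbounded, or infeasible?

Extreme points and W = 2s + 3t:
  (1655/12, -412/3) → W = -817/6
  (119/2, -707/12) → W = -231/4
  (422/15, -178/15) → W = 62/3
The feasible region has finitely many vertices and no improving ray; the minimum is -817/6 at (1655/12, -412/3).

bounded optimum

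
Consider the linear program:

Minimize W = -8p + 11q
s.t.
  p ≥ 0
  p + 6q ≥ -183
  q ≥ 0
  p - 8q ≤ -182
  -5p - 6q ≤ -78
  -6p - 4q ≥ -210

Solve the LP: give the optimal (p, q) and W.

Extreme points and W = -8p + 11q:
  (0, 91/4) → W = 1001/4
  (0, 105/2) → W = 1155/2
  (238/13, 651/26) → W = 3353/26

p = 238/13, q = 651/26, minimum W = 3353/26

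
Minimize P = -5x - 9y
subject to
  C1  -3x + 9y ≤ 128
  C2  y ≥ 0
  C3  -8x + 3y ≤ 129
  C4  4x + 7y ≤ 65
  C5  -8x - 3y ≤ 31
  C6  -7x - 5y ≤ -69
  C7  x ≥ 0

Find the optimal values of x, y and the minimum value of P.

Extreme points and P = -5x - 9y:
  (65/4, 0) → P = -325/4
  (69/7, 0) → P = -345/7
  (158/29, 179/29) → P = -2401/29

x = 158/29, y = 179/29, minimum P = -2401/29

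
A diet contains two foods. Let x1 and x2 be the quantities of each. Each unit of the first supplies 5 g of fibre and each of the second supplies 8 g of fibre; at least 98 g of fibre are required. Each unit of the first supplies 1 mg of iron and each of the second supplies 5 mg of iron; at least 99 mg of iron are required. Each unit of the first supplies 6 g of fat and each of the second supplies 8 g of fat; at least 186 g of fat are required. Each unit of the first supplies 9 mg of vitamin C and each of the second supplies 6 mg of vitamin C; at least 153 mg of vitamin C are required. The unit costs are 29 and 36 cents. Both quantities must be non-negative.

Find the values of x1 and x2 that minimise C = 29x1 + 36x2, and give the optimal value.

x1 = 3, x2 = 21, minimum C = 843

Corner points and C = 29x1 + 36x2:
  (0, 51/2) → C = 918
  (99, 0) → C = 2871
  (69/11, 204/11) → C = 9345/11
  (3, 21) → C = 843
The feasible region is unbounded (it extends along (0, 1), (1, 0)), but C strictly increases along every unbounded feasible direction, so there is no improving ray and the minimum is attained at a vertex.

At the optimal vertex, 6x1 + 8x2 = 186 and 9x1 + 6x2 = 153.
Solving simultaneously gives x1 = 3, x2 = 21.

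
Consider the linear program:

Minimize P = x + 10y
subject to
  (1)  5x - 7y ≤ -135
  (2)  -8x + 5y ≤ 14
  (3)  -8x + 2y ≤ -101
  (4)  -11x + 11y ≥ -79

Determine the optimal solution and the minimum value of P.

Extreme points and P = x + 10y:
  (977/46, 1585/46) → P = 16827/46
  (1019/11, 940/11) → P = 10419/11
  (533/24, 115/3) → P = 9733/24
The feasible region is unbounded (it extends along (5, 8), (1, 1)), but P strictly increases along every unbounded feasible direction, so there is no improving ray and the minimum is attained at a vertex.

The binding constraints are 5x - 7y = -135 and -8x + 2y = -101.
Solving simultaneously gives x = 977/46, y = 1585/46.

x = 977/46, y = 1585/46, minimum P = 16827/46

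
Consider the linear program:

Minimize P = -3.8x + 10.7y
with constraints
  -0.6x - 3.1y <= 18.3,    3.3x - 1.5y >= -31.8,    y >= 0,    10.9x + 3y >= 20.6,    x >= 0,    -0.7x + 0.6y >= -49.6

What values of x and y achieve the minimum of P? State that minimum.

Corner points and P = -3.8x + 10.7y:
  (0, 106/5) → P = 5671/25
  (206/109, 0) → P = -3914/545
  (496/7, 0) → P = -9424/35
  (0, 103/15) → P = 11021/150
The feasible region is unbounded (it extends along (5, 11), (6, 7)), but P strictly increases along every unbounded feasible direction, so there is no improving ray and the minimum is attained at a vertex.

At the optimal vertex, y = 0 and -0.7x + 0.6y = -49.6.
Solving simultaneously gives x = 496/7, y = 0.

x = 496/7, y = 0, minimum P = -9424/35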